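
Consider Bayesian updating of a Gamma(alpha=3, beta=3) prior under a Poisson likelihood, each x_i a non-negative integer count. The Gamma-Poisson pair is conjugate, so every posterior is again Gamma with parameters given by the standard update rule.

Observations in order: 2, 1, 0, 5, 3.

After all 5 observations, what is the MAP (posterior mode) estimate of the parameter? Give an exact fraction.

13/8

obs 1: x=2 → posterior Gamma(5, 4)
obs 2: x=1 → posterior Gamma(6, 5)
obs 3: x=0 → posterior Gamma(6, 6)
obs 4: x=5 → posterior Gamma(11, 7)
obs 5: x=3 → posterior Gamma(14, 8)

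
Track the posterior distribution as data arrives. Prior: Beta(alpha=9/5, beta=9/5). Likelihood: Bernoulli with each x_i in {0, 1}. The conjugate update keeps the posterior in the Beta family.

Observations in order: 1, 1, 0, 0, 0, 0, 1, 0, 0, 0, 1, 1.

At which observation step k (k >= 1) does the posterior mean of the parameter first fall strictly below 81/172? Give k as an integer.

obs 1: x=1 → posterior Beta(14/5, 9/5)
obs 2: x=1 → posterior Beta(19/5, 9/5)
obs 3: x=0 → posterior Beta(19/5, 14/5)
obs 4: x=0 → posterior Beta(19/5, 19/5)
obs 5: x=0 → posterior Beta(19/5, 24/5)
obs 6: x=0 → posterior Beta(19/5, 29/5)
obs 7: x=1 → posterior Beta(24/5, 29/5)
obs 8: x=0 → posterior Beta(24/5, 34/5)
obs 9: x=0 → posterior Beta(24/5, 39/5)
obs 10: x=0 → posterior Beta(24/5, 44/5)
obs 11: x=1 → posterior Beta(29/5, 44/5)
obs 12: x=1 → posterior Beta(34/5, 44/5)

k = 5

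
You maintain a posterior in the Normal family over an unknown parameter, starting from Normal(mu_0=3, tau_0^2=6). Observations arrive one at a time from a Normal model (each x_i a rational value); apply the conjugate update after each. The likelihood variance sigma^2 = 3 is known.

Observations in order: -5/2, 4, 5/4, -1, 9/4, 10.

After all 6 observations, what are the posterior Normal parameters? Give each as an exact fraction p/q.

obs 1: x=-5/2 → posterior Normal(-2/3, 2)
obs 2: x=4 → posterior Normal(6/5, 6/5)
obs 3: x=5/4 → posterior Normal(17/14, 6/7)
obs 4: x=-1 → posterior Normal(13/18, 2/3)
obs 5: x=9/4 → posterior Normal(1, 6/11)
obs 6: x=10 → posterior Normal(31/13, 6/13)

mu_0=31/13, tau_0^2=6/13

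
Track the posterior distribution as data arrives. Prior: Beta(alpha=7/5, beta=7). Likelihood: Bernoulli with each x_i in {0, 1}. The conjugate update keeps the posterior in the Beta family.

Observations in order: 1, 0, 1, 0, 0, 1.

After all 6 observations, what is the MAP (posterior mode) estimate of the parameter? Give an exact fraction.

obs 1: x=1 → posterior Beta(12/5, 7)
obs 2: x=0 → posterior Beta(12/5, 8)
obs 3: x=1 → posterior Beta(17/5, 8)
obs 4: x=0 → posterior Beta(17/5, 9)
obs 5: x=0 → posterior Beta(17/5, 10)
obs 6: x=1 → posterior Beta(22/5, 10)

17/62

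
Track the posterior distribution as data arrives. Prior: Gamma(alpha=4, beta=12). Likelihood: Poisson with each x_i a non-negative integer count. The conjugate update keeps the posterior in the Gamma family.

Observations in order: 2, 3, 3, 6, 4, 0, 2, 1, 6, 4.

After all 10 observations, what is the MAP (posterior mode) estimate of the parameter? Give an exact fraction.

17/11

obs 1: x=2 → posterior Gamma(6, 13)
obs 2: x=3 → posterior Gamma(9, 14)
obs 3: x=3 → posterior Gamma(12, 15)
obs 4: x=6 → posterior Gamma(18, 16)
obs 5: x=4 → posterior Gamma(22, 17)
obs 6: x=0 → posterior Gamma(22, 18)
obs 7: x=2 → posterior Gamma(24, 19)
obs 8: x=1 → posterior Gamma(25, 20)
obs 9: x=6 → posterior Gamma(31, 21)
obs 10: x=4 → posterior Gamma(35, 22)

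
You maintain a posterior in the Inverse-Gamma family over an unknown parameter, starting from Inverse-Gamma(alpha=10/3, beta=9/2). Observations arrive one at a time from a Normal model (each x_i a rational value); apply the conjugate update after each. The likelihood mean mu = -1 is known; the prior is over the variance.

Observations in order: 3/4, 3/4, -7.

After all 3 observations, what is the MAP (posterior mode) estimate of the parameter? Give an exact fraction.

obs 1: x=3/4 → posterior Inverse-Gamma(23/6, 193/32)
obs 2: x=3/4 → posterior Inverse-Gamma(13/3, 121/16)
obs 3: x=-7 → posterior Inverse-Gamma(29/6, 409/16)

1227/280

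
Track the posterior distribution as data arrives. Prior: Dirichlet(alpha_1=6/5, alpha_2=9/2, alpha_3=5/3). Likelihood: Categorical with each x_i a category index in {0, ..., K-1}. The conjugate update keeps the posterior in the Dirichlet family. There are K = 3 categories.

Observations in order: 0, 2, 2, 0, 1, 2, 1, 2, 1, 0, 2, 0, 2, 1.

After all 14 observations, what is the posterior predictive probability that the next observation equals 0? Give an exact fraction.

obs 1: x=0 → posterior Dirichlet(11/5, 9/2, 5/3)
obs 2: x=2 → posterior Dirichlet(11/5, 9/2, 8/3)
obs 3: x=2 → posterior Dirichlet(11/5, 9/2, 11/3)
obs 4: x=0 → posterior Dirichlet(16/5, 9/2, 11/3)
obs 5: x=1 → posterior Dirichlet(16/5, 11/2, 11/3)
obs 6: x=2 → posterior Dirichlet(16/5, 11/2, 14/3)
obs 7: x=1 → posterior Dirichlet(16/5, 13/2, 14/3)
obs 8: x=2 → posterior Dirichlet(16/5, 13/2, 17/3)
obs 9: x=1 → posterior Dirichlet(16/5, 15/2, 17/3)
obs 10: x=0 → posterior Dirichlet(21/5, 15/2, 17/3)
obs 11: x=2 → posterior Dirichlet(21/5, 15/2, 20/3)
obs 12: x=0 → posterior Dirichlet(26/5, 15/2, 20/3)
obs 13: x=2 → posterior Dirichlet(26/5, 15/2, 23/3)
obs 14: x=1 → posterior Dirichlet(26/5, 17/2, 23/3)

156/641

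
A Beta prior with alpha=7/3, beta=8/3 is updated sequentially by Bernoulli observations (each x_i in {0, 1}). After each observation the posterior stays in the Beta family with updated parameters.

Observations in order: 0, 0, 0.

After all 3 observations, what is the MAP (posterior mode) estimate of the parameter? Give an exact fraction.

2/9

obs 1: x=0 → posterior Beta(7/3, 11/3)
obs 2: x=0 → posterior Beta(7/3, 14/3)
obs 3: x=0 → posterior Beta(7/3, 17/3)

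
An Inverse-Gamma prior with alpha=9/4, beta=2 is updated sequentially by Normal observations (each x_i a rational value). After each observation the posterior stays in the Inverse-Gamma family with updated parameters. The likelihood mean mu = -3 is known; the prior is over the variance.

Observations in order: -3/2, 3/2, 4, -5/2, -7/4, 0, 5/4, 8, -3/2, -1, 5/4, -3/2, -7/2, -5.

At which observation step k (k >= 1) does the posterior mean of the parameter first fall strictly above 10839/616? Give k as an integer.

k = 8

obs 1: x=-3/2 → posterior Inverse-Gamma(11/4, 25/8)
obs 2: x=3/2 → posterior Inverse-Gamma(13/4, 53/4)
obs 3: x=4 → posterior Inverse-Gamma(15/4, 151/4)
obs 4: x=-5/2 → posterior Inverse-Gamma(17/4, 303/8)
obs 5: x=-7/4 → posterior Inverse-Gamma(19/4, 1237/32)
obs 6: x=0 → posterior Inverse-Gamma(21/4, 1381/32)
obs 7: x=5/4 → posterior Inverse-Gamma(23/4, 835/16)
obs 8: x=8 → posterior Inverse-Gamma(25/4, 1803/16)
obs 9: x=-3/2 → posterior Inverse-Gamma(27/4, 1821/16)
obs 10: x=-1 → posterior Inverse-Gamma(29/4, 1853/16)
obs 11: x=5/4 → posterior Inverse-Gamma(31/4, 3995/32)
obs 12: x=-3/2 → posterior Inverse-Gamma(33/4, 4031/32)
obs 13: x=-7/2 → posterior Inverse-Gamma(35/4, 4035/32)
obs 14: x=-5 → posterior Inverse-Gamma(37/4, 4099/32)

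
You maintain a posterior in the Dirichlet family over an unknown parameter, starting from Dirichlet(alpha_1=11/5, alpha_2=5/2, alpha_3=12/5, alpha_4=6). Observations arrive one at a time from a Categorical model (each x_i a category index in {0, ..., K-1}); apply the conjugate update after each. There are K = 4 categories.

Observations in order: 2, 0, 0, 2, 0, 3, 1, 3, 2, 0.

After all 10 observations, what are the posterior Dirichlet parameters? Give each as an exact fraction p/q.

obs 1: x=2 → posterior Dirichlet(11/5, 5/2, 17/5, 6)
obs 2: x=0 → posterior Dirichlet(16/5, 5/2, 17/5, 6)
obs 3: x=0 → posterior Dirichlet(21/5, 5/2, 17/5, 6)
obs 4: x=2 → posterior Dirichlet(21/5, 5/2, 22/5, 6)
obs 5: x=0 → posterior Dirichlet(26/5, 5/2, 22/5, 6)
obs 6: x=3 → posterior Dirichlet(26/5, 5/2, 22/5, 7)
obs 7: x=1 → posterior Dirichlet(26/5, 7/2, 22/5, 7)
obs 8: x=3 → posterior Dirichlet(26/5, 7/2, 22/5, 8)
obs 9: x=2 → posterior Dirichlet(26/5, 7/2, 27/5, 8)
obs 10: x=0 → posterior Dirichlet(31/5, 7/2, 27/5, 8)

alpha_1=31/5, alpha_2=7/2, alpha_3=27/5, alpha_4=8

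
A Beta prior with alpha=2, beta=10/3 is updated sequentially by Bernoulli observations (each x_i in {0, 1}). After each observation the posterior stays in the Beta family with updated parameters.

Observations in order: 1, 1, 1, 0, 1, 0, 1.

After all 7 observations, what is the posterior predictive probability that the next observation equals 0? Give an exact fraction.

obs 1: x=1 → posterior Beta(3, 10/3)
obs 2: x=1 → posterior Beta(4, 10/3)
obs 3: x=1 → posterior Beta(5, 10/3)
obs 4: x=0 → posterior Beta(5, 13/3)
obs 5: x=1 → posterior Beta(6, 13/3)
obs 6: x=0 → posterior Beta(6, 16/3)
obs 7: x=1 → posterior Beta(7, 16/3)

16/37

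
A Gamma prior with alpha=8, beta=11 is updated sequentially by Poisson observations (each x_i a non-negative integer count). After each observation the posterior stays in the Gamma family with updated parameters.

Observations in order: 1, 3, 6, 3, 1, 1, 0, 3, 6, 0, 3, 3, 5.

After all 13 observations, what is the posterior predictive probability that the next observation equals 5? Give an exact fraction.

342682149994837318537381861099935090788726162469746439435621236736/12621774483536188886587657044524579674771302961744368076324462890625

obs 1: x=1 → posterior Gamma(9, 12)
obs 2: x=3 → posterior Gamma(12, 13)
obs 3: x=6 → posterior Gamma(18, 14)
obs 4: x=3 → posterior Gamma(21, 15)
obs 5: x=1 → posterior Gamma(22, 16)
obs 6: x=1 → posterior Gamma(23, 17)
obs 7: x=0 → posterior Gamma(23, 18)
obs 8: x=3 → posterior Gamma(26, 19)
obs 9: x=6 → posterior Gamma(32, 20)
obs 10: x=0 → posterior Gamma(32, 21)
obs 11: x=3 → posterior Gamma(35, 22)
obs 12: x=3 → posterior Gamma(38, 23)
obs 13: x=5 → posterior Gamma(43, 24)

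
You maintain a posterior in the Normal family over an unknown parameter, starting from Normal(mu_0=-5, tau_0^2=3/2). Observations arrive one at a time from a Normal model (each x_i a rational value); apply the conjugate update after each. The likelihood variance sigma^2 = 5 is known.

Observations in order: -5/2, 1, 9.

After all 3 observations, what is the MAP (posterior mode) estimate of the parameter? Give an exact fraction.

-55/38

obs 1: x=-5/2 → posterior Normal(-115/26, 15/13)
obs 2: x=1 → posterior Normal(-109/32, 15/16)
obs 3: x=9 → posterior Normal(-55/38, 15/19)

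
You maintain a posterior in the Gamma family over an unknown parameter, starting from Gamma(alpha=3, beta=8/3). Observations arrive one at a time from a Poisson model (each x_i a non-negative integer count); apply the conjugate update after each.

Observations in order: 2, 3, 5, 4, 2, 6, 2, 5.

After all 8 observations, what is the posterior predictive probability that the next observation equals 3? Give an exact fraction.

obs 1: x=2 → posterior Gamma(5, 11/3)
obs 2: x=3 → posterior Gamma(8, 14/3)
obs 3: x=5 → posterior Gamma(13, 17/3)
obs 4: x=4 → posterior Gamma(17, 20/3)
obs 5: x=2 → posterior Gamma(19, 23/3)
obs 6: x=6 → posterior Gamma(25, 26/3)
obs 7: x=2 → posterior Gamma(27, 29/3)
obs 8: x=5 → posterior Gamma(32, 32/3)

236131896540279322688332951052304414919769709103546368/1102507499354148695951786433413508348166942596435546875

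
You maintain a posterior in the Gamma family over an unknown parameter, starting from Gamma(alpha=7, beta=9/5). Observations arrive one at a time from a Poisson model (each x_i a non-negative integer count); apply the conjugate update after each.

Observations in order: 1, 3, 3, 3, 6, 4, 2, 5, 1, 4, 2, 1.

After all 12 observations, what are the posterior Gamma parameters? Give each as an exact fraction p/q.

alpha=42, beta=69/5

obs 1: x=1 → posterior Gamma(8, 14/5)
obs 2: x=3 → posterior Gamma(11, 19/5)
obs 3: x=3 → posterior Gamma(14, 24/5)
obs 4: x=3 → posterior Gamma(17, 29/5)
obs 5: x=6 → posterior Gamma(23, 34/5)
obs 6: x=4 → posterior Gamma(27, 39/5)
obs 7: x=2 → posterior Gamma(29, 44/5)
obs 8: x=5 → posterior Gamma(34, 49/5)
obs 9: x=1 → posterior Gamma(35, 54/5)
obs 10: x=4 → posterior Gamma(39, 59/5)
obs 11: x=2 → posterior Gamma(41, 64/5)
obs 12: x=1 → posterior Gamma(42, 69/5)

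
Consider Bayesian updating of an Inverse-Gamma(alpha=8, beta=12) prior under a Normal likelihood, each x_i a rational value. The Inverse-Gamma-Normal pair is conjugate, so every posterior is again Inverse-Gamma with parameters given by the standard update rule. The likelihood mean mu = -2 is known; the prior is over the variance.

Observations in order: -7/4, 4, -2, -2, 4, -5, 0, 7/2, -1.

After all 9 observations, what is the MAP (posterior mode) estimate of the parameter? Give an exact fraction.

2245/432

obs 1: x=-7/4 → posterior Inverse-Gamma(17/2, 385/32)
obs 2: x=4 → posterior Inverse-Gamma(9, 961/32)
obs 3: x=-2 → posterior Inverse-Gamma(19/2, 961/32)
obs 4: x=-2 → posterior Inverse-Gamma(10, 961/32)
obs 5: x=4 → posterior Inverse-Gamma(21/2, 1537/32)
obs 6: x=-5 → posterior Inverse-Gamma(11, 1681/32)
obs 7: x=0 → posterior Inverse-Gamma(23/2, 1745/32)
obs 8: x=7/2 → posterior Inverse-Gamma(12, 2229/32)
obs 9: x=-1 → posterior Inverse-Gamma(25/2, 2245/32)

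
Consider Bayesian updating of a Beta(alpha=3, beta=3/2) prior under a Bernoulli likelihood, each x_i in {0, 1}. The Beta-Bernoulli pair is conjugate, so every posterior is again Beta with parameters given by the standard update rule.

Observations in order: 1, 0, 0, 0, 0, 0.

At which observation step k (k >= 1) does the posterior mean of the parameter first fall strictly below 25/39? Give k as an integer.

obs 1: x=1 → posterior Beta(4, 3/2)
obs 2: x=0 → posterior Beta(4, 5/2)
obs 3: x=0 → posterior Beta(4, 7/2)
obs 4: x=0 → posterior Beta(4, 9/2)
obs 5: x=0 → posterior Beta(4, 11/2)
obs 6: x=0 → posterior Beta(4, 13/2)

k = 2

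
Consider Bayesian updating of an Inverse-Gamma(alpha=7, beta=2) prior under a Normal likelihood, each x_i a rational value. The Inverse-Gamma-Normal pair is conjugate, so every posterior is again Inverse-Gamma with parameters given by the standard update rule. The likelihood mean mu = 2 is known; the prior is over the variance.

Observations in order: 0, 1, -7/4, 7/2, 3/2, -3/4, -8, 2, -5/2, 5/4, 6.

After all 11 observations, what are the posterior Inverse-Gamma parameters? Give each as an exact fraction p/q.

alpha=25/2, beta=2719/32

obs 1: x=0 → posterior Inverse-Gamma(15/2, 4)
obs 2: x=1 → posterior Inverse-Gamma(8, 9/2)
obs 3: x=-7/4 → posterior Inverse-Gamma(17/2, 369/32)
obs 4: x=7/2 → posterior Inverse-Gamma(9, 405/32)
obs 5: x=3/2 → posterior Inverse-Gamma(19/2, 409/32)
obs 6: x=-3/4 → posterior Inverse-Gamma(10, 265/16)
obs 7: x=-8 → posterior Inverse-Gamma(21/2, 1065/16)
obs 8: x=2 → posterior Inverse-Gamma(11, 1065/16)
obs 9: x=-5/2 → posterior Inverse-Gamma(23/2, 1227/16)
obs 10: x=5/4 → posterior Inverse-Gamma(12, 2463/32)
obs 11: x=6 → posterior Inverse-Gamma(25/2, 2719/32)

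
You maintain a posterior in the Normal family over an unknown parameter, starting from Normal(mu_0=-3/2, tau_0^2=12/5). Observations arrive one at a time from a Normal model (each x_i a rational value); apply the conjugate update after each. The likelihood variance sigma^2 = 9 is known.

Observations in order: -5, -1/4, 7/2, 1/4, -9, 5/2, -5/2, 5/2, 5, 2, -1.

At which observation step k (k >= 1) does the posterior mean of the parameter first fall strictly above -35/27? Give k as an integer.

obs 1: x=-5 → posterior Normal(-85/38, 36/19)
obs 2: x=-1/4 → posterior Normal(-87/46, 36/23)
obs 3: x=7/2 → posterior Normal(-59/54, 4/3)
obs 4: x=1/4 → posterior Normal(-57/62, 36/31)
obs 5: x=-9 → posterior Normal(-129/70, 36/35)
obs 6: x=5/2 → posterior Normal(-109/78, 12/13)
obs 7: x=-5/2 → posterior Normal(-3/2, 36/43)
obs 8: x=5/2 → posterior Normal(-109/94, 36/47)
obs 9: x=5 → posterior Normal(-23/34, 12/17)
obs 10: x=2 → posterior Normal(-53/110, 36/55)
obs 11: x=-1 → posterior Normal(-61/118, 36/59)

k = 3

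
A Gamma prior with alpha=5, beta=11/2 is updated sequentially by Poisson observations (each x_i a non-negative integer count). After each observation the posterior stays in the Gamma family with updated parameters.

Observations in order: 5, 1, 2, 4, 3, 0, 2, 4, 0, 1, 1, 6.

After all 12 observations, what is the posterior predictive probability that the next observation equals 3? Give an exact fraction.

1799292238945970671793315459330845624208450317382812500000/10555134955777783414078330085995832946127396083370199442517

obs 1: x=5 → posterior Gamma(10, 13/2)
obs 2: x=1 → posterior Gamma(11, 15/2)
obs 3: x=2 → posterior Gamma(13, 17/2)
obs 4: x=4 → posterior Gamma(17, 19/2)
obs 5: x=3 → posterior Gamma(20, 21/2)
obs 6: x=0 → posterior Gamma(20, 23/2)
obs 7: x=2 → posterior Gamma(22, 25/2)
obs 8: x=4 → posterior Gamma(26, 27/2)
obs 9: x=0 → posterior Gamma(26, 29/2)
obs 10: x=1 → posterior Gamma(27, 31/2)
obs 11: x=1 → posterior Gamma(28, 33/2)
obs 12: x=6 → posterior Gamma(34, 35/2)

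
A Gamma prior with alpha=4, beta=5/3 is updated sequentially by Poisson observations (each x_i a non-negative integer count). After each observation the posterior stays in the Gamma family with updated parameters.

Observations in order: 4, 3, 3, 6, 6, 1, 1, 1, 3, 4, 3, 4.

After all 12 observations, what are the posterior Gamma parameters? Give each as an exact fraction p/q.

alpha=43, beta=41/3

obs 1: x=4 → posterior Gamma(8, 8/3)
obs 2: x=3 → posterior Gamma(11, 11/3)
obs 3: x=3 → posterior Gamma(14, 14/3)
obs 4: x=6 → posterior Gamma(20, 17/3)
obs 5: x=6 → posterior Gamma(26, 20/3)
obs 6: x=1 → posterior Gamma(27, 23/3)
obs 7: x=1 → posterior Gamma(28, 26/3)
obs 8: x=1 → posterior Gamma(29, 29/3)
obs 9: x=3 → posterior Gamma(32, 32/3)
obs 10: x=4 → posterior Gamma(36, 35/3)
obs 11: x=3 → posterior Gamma(39, 38/3)
obs 12: x=4 → posterior Gamma(43, 41/3)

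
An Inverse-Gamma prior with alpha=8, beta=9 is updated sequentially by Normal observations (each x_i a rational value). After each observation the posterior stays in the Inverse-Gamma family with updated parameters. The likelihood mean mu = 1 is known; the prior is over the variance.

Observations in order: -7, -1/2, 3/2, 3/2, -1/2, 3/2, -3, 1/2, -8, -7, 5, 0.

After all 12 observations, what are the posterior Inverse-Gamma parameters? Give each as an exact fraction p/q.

alpha=14, beta=531/4

obs 1: x=-7 → posterior Inverse-Gamma(17/2, 41)
obs 2: x=-1/2 → posterior Inverse-Gamma(9, 337/8)
obs 3: x=3/2 → posterior Inverse-Gamma(19/2, 169/4)
obs 4: x=3/2 → posterior Inverse-Gamma(10, 339/8)
obs 5: x=-1/2 → posterior Inverse-Gamma(21/2, 87/2)
obs 6: x=3/2 → posterior Inverse-Gamma(11, 349/8)
obs 7: x=-3 → posterior Inverse-Gamma(23/2, 413/8)
obs 8: x=1/2 → posterior Inverse-Gamma(12, 207/4)
obs 9: x=-8 → posterior Inverse-Gamma(25/2, 369/4)
obs 10: x=-7 → posterior Inverse-Gamma(13, 497/4)
obs 11: x=5 → posterior Inverse-Gamma(27/2, 529/4)
obs 12: x=0 → posterior Inverse-Gamma(14, 531/4)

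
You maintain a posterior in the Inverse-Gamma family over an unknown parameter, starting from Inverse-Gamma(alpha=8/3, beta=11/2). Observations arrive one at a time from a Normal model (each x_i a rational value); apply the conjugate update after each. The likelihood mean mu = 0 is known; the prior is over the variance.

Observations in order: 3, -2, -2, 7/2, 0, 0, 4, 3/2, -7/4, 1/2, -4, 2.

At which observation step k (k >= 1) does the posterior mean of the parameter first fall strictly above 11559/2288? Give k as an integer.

obs 1: x=3 → posterior Inverse-Gamma(19/6, 10)
obs 2: x=-2 → posterior Inverse-Gamma(11/3, 12)
obs 3: x=-2 → posterior Inverse-Gamma(25/6, 14)
obs 4: x=7/2 → posterior Inverse-Gamma(14/3, 161/8)
obs 5: x=0 → posterior Inverse-Gamma(31/6, 161/8)
obs 6: x=0 → posterior Inverse-Gamma(17/3, 161/8)
obs 7: x=4 → posterior Inverse-Gamma(37/6, 225/8)
obs 8: x=3/2 → posterior Inverse-Gamma(20/3, 117/4)
obs 9: x=-7/4 → posterior Inverse-Gamma(43/6, 985/32)
obs 10: x=1/2 → posterior Inverse-Gamma(23/3, 989/32)
obs 11: x=-4 → posterior Inverse-Gamma(49/6, 1245/32)
obs 12: x=2 → posterior Inverse-Gamma(26/3, 1309/32)

k = 4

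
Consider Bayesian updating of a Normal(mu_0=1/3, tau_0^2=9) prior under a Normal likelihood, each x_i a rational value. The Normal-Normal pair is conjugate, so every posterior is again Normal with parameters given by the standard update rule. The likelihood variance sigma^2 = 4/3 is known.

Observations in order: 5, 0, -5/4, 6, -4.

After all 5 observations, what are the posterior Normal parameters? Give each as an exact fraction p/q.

mu_0=1879/1668, tau_0^2=36/139

obs 1: x=5 → posterior Normal(409/93, 36/31)
obs 2: x=0 → posterior Normal(409/174, 18/29)
obs 3: x=-5/4 → posterior Normal(1231/1020, 36/85)
obs 4: x=6 → posterior Normal(3175/1344, 9/28)
obs 5: x=-4 → posterior Normal(1879/1668, 36/139)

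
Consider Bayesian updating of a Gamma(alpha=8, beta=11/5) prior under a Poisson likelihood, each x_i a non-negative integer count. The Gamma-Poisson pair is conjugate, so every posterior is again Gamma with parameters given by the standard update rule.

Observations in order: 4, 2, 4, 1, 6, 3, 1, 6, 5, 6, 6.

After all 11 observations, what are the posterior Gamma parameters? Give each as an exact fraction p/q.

alpha=52, beta=66/5

obs 1: x=4 → posterior Gamma(12, 16/5)
obs 2: x=2 → posterior Gamma(14, 21/5)
obs 3: x=4 → posterior Gamma(18, 26/5)
obs 4: x=1 → posterior Gamma(19, 31/5)
obs 5: x=6 → posterior Gamma(25, 36/5)
obs 6: x=3 → posterior Gamma(28, 41/5)
obs 7: x=1 → posterior Gamma(29, 46/5)
obs 8: x=6 → posterior Gamma(35, 51/5)
obs 9: x=5 → posterior Gamma(40, 56/5)
obs 10: x=6 → posterior Gamma(46, 61/5)
obs 11: x=6 → posterior Gamma(52, 66/5)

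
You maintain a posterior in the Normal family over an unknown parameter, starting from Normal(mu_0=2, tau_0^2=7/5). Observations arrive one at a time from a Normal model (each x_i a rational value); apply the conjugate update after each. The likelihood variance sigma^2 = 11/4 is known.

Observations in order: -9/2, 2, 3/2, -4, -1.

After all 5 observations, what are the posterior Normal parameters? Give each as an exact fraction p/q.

obs 1: x=-9/2 → posterior Normal(-16/83, 77/83)
obs 2: x=2 → posterior Normal(40/111, 77/111)
obs 3: x=3/2 → posterior Normal(82/139, 77/139)
obs 4: x=-4 → posterior Normal(-30/167, 77/167)
obs 5: x=-1 → posterior Normal(-58/195, 77/195)

mu_0=-58/195, tau_0^2=77/195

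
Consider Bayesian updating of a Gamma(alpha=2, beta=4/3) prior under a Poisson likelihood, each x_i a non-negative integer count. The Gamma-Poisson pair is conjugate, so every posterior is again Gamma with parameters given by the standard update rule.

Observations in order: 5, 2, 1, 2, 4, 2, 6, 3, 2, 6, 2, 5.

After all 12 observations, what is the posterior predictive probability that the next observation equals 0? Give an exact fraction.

obs 1: x=5 → posterior Gamma(7, 7/3)
obs 2: x=2 → posterior Gamma(9, 10/3)
obs 3: x=1 → posterior Gamma(10, 13/3)
obs 4: x=2 → posterior Gamma(12, 16/3)
obs 5: x=4 → posterior Gamma(16, 19/3)
obs 6: x=2 → posterior Gamma(18, 22/3)
obs 7: x=6 → posterior Gamma(24, 25/3)
obs 8: x=3 → posterior Gamma(27, 28/3)
obs 9: x=2 → posterior Gamma(29, 31/3)
obs 10: x=6 → posterior Gamma(35, 34/3)
obs 11: x=2 → posterior Gamma(37, 37/3)
obs 12: x=5 → posterior Gamma(42, 40/3)

19342813113834066795298816000000000000000000000000000000000000000000/403343566675122500462878634623535631588559593930513766350645748813849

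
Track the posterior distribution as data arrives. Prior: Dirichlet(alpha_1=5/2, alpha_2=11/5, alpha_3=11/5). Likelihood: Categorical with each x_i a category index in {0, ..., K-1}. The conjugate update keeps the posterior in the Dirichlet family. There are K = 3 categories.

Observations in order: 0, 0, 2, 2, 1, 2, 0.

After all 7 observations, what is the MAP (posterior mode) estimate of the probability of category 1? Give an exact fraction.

obs 1: x=0 → posterior Dirichlet(7/2, 11/5, 11/5)
obs 2: x=0 → posterior Dirichlet(9/2, 11/5, 11/5)
obs 3: x=2 → posterior Dirichlet(9/2, 11/5, 16/5)
obs 4: x=2 → posterior Dirichlet(9/2, 11/5, 21/5)
obs 5: x=1 → posterior Dirichlet(9/2, 16/5, 21/5)
obs 6: x=2 → posterior Dirichlet(9/2, 16/5, 26/5)
obs 7: x=0 → posterior Dirichlet(11/2, 16/5, 26/5)

22/109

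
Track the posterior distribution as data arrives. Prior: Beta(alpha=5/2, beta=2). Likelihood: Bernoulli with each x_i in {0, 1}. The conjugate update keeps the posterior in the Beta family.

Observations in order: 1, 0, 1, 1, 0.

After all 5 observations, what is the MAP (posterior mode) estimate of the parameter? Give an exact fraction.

3/5

obs 1: x=1 → posterior Beta(7/2, 2)
obs 2: x=0 → posterior Beta(7/2, 3)
obs 3: x=1 → posterior Beta(9/2, 3)
obs 4: x=1 → posterior Beta(11/2, 3)
obs 5: x=0 → posterior Beta(11/2, 4)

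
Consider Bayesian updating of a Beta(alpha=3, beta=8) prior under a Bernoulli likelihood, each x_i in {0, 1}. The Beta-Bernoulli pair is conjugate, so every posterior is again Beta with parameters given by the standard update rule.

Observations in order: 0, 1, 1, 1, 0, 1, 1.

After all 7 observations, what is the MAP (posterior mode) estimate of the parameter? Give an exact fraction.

obs 1: x=0 → posterior Beta(3, 9)
obs 2: x=1 → posterior Beta(4, 9)
obs 3: x=1 → posterior Beta(5, 9)
obs 4: x=1 → posterior Beta(6, 9)
obs 5: x=0 → posterior Beta(6, 10)
obs 6: x=1 → posterior Beta(7, 10)
obs 7: x=1 → posterior Beta(8, 10)

7/16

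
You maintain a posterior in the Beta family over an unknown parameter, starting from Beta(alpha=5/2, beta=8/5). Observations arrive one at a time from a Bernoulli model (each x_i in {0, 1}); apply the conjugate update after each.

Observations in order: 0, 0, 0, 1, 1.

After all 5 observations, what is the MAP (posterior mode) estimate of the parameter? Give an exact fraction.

obs 1: x=0 → posterior Beta(5/2, 13/5)
obs 2: x=0 → posterior Beta(5/2, 18/5)
obs 3: x=0 → posterior Beta(5/2, 23/5)
obs 4: x=1 → posterior Beta(7/2, 23/5)
obs 5: x=1 → posterior Beta(9/2, 23/5)

35/71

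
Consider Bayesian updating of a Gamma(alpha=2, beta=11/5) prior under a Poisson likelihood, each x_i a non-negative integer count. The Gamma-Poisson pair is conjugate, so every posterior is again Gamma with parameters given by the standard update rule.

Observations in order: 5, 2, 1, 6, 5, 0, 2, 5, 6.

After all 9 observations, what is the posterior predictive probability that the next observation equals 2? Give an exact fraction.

4081782812340064508139441019243378431658689390758439134691328000/18701397461209715023927088008788055619800417991632621566284510161

obs 1: x=5 → posterior Gamma(7, 16/5)
obs 2: x=2 → posterior Gamma(9, 21/5)
obs 3: x=1 → posterior Gamma(10, 26/5)
obs 4: x=6 → posterior Gamma(16, 31/5)
obs 5: x=5 → posterior Gamma(21, 36/5)
obs 6: x=0 → posterior Gamma(21, 41/5)
obs 7: x=2 → posterior Gamma(23, 46/5)
obs 8: x=5 → posterior Gamma(28, 51/5)
obs 9: x=6 → posterior Gamma(34, 56/5)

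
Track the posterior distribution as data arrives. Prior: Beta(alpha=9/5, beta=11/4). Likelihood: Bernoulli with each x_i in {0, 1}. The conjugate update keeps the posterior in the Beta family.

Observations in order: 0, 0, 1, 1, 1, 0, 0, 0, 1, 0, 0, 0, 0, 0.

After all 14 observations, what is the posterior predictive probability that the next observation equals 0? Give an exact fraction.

255/371

obs 1: x=0 → posterior Beta(9/5, 15/4)
obs 2: x=0 → posterior Beta(9/5, 19/4)
obs 3: x=1 → posterior Beta(14/5, 19/4)
obs 4: x=1 → posterior Beta(19/5, 19/4)
obs 5: x=1 → posterior Beta(24/5, 19/4)
obs 6: x=0 → posterior Beta(24/5, 23/4)
obs 7: x=0 → posterior Beta(24/5, 27/4)
obs 8: x=0 → posterior Beta(24/5, 31/4)
obs 9: x=1 → posterior Beta(29/5, 31/4)
obs 10: x=0 → posterior Beta(29/5, 35/4)
obs 11: x=0 → posterior Beta(29/5, 39/4)
obs 12: x=0 → posterior Beta(29/5, 43/4)
obs 13: x=0 → posterior Beta(29/5, 47/4)
obs 14: x=0 → posterior Beta(29/5, 51/4)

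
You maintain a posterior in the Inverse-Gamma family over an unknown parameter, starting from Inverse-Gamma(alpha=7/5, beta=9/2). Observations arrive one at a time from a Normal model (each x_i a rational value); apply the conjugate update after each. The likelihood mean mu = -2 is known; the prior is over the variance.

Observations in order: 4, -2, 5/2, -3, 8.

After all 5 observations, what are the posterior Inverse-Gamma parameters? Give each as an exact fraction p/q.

obs 1: x=4 → posterior Inverse-Gamma(19/10, 45/2)
obs 2: x=-2 → posterior Inverse-Gamma(12/5, 45/2)
obs 3: x=5/2 → posterior Inverse-Gamma(29/10, 261/8)
obs 4: x=-3 → posterior Inverse-Gamma(17/5, 265/8)
obs 5: x=8 → posterior Inverse-Gamma(39/10, 665/8)

alpha=39/10, beta=665/8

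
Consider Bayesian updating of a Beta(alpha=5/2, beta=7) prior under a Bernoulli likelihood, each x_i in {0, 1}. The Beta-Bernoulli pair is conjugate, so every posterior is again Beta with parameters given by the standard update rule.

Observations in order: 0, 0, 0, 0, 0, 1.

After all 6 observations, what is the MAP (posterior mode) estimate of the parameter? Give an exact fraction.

obs 1: x=0 → posterior Beta(5/2, 8)
obs 2: x=0 → posterior Beta(5/2, 9)
obs 3: x=0 → posterior Beta(5/2, 10)
obs 4: x=0 → posterior Beta(5/2, 11)
obs 5: x=0 → posterior Beta(5/2, 12)
obs 6: x=1 → posterior Beta(7/2, 12)

5/27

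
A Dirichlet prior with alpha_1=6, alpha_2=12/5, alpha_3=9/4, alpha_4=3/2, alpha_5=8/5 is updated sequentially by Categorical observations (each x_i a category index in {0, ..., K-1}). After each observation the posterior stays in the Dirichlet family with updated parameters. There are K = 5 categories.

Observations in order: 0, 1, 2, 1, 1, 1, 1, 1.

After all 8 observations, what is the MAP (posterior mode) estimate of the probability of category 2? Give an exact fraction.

obs 1: x=0 → posterior Dirichlet(7, 12/5, 9/4, 3/2, 8/5)
obs 2: x=1 → posterior Dirichlet(7, 17/5, 9/4, 3/2, 8/5)
obs 3: x=2 → posterior Dirichlet(7, 17/5, 13/4, 3/2, 8/5)
obs 4: x=1 → posterior Dirichlet(7, 22/5, 13/4, 3/2, 8/5)
obs 5: x=1 → posterior Dirichlet(7, 27/5, 13/4, 3/2, 8/5)
obs 6: x=1 → posterior Dirichlet(7, 32/5, 13/4, 3/2, 8/5)
obs 7: x=1 → posterior Dirichlet(7, 37/5, 13/4, 3/2, 8/5)
obs 8: x=1 → posterior Dirichlet(7, 42/5, 13/4, 3/2, 8/5)

9/67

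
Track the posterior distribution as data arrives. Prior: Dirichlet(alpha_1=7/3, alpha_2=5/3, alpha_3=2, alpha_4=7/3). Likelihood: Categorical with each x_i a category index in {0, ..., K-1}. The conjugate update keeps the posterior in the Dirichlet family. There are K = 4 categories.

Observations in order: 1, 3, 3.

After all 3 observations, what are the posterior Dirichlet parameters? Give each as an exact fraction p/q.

obs 1: x=1 → posterior Dirichlet(7/3, 8/3, 2, 7/3)
obs 2: x=3 → posterior Dirichlet(7/3, 8/3, 2, 10/3)
obs 3: x=3 → posterior Dirichlet(7/3, 8/3, 2, 13/3)

alpha_1=7/3, alpha_2=8/3, alpha_3=2, alpha_4=13/3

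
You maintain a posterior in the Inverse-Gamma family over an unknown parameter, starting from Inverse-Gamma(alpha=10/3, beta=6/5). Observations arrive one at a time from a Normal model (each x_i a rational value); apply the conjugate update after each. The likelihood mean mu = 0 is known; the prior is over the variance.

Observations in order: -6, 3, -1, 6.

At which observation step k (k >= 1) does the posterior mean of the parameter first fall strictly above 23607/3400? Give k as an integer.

k = 2

obs 1: x=-6 → posterior Inverse-Gamma(23/6, 96/5)
obs 2: x=3 → posterior Inverse-Gamma(13/3, 237/10)
obs 3: x=-1 → posterior Inverse-Gamma(29/6, 121/5)
obs 4: x=6 → posterior Inverse-Gamma(16/3, 211/5)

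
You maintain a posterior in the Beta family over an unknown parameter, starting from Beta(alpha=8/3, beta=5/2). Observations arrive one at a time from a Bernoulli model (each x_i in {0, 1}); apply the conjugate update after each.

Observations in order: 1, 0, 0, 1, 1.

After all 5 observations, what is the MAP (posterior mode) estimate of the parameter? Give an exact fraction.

obs 1: x=1 → posterior Beta(11/3, 5/2)
obs 2: x=0 → posterior Beta(11/3, 7/2)
obs 3: x=0 → posterior Beta(11/3, 9/2)
obs 4: x=1 → posterior Beta(14/3, 9/2)
obs 5: x=1 → posterior Beta(17/3, 9/2)

4/7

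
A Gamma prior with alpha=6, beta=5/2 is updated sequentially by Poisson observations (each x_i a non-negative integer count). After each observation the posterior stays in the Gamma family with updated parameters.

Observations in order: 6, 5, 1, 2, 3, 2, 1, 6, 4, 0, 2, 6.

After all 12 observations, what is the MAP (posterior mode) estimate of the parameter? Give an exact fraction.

obs 1: x=6 → posterior Gamma(12, 7/2)
obs 2: x=5 → posterior Gamma(17, 9/2)
obs 3: x=1 → posterior Gamma(18, 11/2)
obs 4: x=2 → posterior Gamma(20, 13/2)
obs 5: x=3 → posterior Gamma(23, 15/2)
obs 6: x=2 → posterior Gamma(25, 17/2)
obs 7: x=1 → posterior Gamma(26, 19/2)
obs 8: x=6 → posterior Gamma(32, 21/2)
obs 9: x=4 → posterior Gamma(36, 23/2)
obs 10: x=0 → posterior Gamma(36, 25/2)
obs 11: x=2 → posterior Gamma(38, 27/2)
obs 12: x=6 → posterior Gamma(44, 29/2)

86/29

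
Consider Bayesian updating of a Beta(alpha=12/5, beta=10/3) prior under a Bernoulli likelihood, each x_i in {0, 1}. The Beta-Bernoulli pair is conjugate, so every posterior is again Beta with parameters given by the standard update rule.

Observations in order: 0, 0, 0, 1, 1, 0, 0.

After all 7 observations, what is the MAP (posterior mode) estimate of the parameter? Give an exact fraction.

obs 1: x=0 → posterior Beta(12/5, 13/3)
obs 2: x=0 → posterior Beta(12/5, 16/3)
obs 3: x=0 → posterior Beta(12/5, 19/3)
obs 4: x=1 → posterior Beta(17/5, 19/3)
obs 5: x=1 → posterior Beta(22/5, 19/3)
obs 6: x=0 → posterior Beta(22/5, 22/3)
obs 7: x=0 → posterior Beta(22/5, 25/3)

51/161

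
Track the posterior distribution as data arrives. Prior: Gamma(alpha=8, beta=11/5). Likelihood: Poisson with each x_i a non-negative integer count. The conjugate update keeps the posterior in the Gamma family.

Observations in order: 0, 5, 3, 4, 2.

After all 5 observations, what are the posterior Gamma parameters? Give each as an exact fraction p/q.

alpha=22, beta=36/5

obs 1: x=0 → posterior Gamma(8, 16/5)
obs 2: x=5 → posterior Gamma(13, 21/5)
obs 3: x=3 → posterior Gamma(16, 26/5)
obs 4: x=4 → posterior Gamma(20, 31/5)
obs 5: x=2 → posterior Gamma(22, 36/5)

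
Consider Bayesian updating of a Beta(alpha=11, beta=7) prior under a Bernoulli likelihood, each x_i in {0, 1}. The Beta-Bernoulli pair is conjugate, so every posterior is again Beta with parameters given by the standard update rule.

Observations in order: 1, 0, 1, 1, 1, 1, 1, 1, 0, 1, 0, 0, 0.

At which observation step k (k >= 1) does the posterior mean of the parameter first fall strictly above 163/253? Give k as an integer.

k = 5

obs 1: x=1 → posterior Beta(12, 7)
obs 2: x=0 → posterior Beta(12, 8)
obs 3: x=1 → posterior Beta(13, 8)
obs 4: x=1 → posterior Beta(14, 8)
obs 5: x=1 → posterior Beta(15, 8)
obs 6: x=1 → posterior Beta(16, 8)
obs 7: x=1 → posterior Beta(17, 8)
obs 8: x=1 → posterior Beta(18, 8)
obs 9: x=0 → posterior Beta(18, 9)
obs 10: x=1 → posterior Beta(19, 9)
obs 11: x=0 → posterior Beta(19, 10)
obs 12: x=0 → posterior Beta(19, 11)
obs 13: x=0 → posterior Beta(19, 12)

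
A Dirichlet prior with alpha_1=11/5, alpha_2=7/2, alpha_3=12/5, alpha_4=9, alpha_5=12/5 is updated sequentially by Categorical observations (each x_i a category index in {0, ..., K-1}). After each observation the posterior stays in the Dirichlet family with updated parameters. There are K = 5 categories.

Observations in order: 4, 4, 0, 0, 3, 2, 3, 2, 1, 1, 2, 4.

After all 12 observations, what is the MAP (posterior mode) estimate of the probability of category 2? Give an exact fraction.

44/265

obs 1: x=4 → posterior Dirichlet(11/5, 7/2, 12/5, 9, 17/5)
obs 2: x=4 → posterior Dirichlet(11/5, 7/2, 12/5, 9, 22/5)
obs 3: x=0 → posterior Dirichlet(16/5, 7/2, 12/5, 9, 22/5)
obs 4: x=0 → posterior Dirichlet(21/5, 7/2, 12/5, 9, 22/5)
obs 5: x=3 → posterior Dirichlet(21/5, 7/2, 12/5, 10, 22/5)
obs 6: x=2 → posterior Dirichlet(21/5, 7/2, 17/5, 10, 22/5)
obs 7: x=3 → posterior Dirichlet(21/5, 7/2, 17/5, 11, 22/5)
obs 8: x=2 → posterior Dirichlet(21/5, 7/2, 22/5, 11, 22/5)
obs 9: x=1 → posterior Dirichlet(21/5, 9/2, 22/5, 11, 22/5)
obs 10: x=1 → posterior Dirichlet(21/5, 11/2, 22/5, 11, 22/5)
obs 11: x=2 → posterior Dirichlet(21/5, 11/2, 27/5, 11, 22/5)
obs 12: x=4 → posterior Dirichlet(21/5, 11/2, 27/5, 11, 27/5)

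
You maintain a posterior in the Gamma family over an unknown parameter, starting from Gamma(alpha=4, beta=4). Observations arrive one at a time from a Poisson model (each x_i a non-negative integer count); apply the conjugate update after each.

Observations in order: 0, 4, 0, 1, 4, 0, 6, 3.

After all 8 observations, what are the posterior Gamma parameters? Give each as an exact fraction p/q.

obs 1: x=0 → posterior Gamma(4, 5)
obs 2: x=4 → posterior Gamma(8, 6)
obs 3: x=0 → posterior Gamma(8, 7)
obs 4: x=1 → posterior Gamma(9, 8)
obs 5: x=4 → posterior Gamma(13, 9)
obs 6: x=0 → posterior Gamma(13, 10)
obs 7: x=6 → posterior Gamma(19, 11)
obs 8: x=3 → posterior Gamma(22, 12)

alpha=22, beta=12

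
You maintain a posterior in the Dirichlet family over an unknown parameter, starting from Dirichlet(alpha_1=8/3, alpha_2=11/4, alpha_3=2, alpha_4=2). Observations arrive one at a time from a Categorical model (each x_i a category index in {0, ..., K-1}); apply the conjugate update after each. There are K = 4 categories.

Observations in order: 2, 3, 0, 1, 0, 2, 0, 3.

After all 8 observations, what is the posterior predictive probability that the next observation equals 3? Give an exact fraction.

48/209

obs 1: x=2 → posterior Dirichlet(8/3, 11/4, 3, 2)
obs 2: x=3 → posterior Dirichlet(8/3, 11/4, 3, 3)
obs 3: x=0 → posterior Dirichlet(11/3, 11/4, 3, 3)
obs 4: x=1 → posterior Dirichlet(11/3, 15/4, 3, 3)
obs 5: x=0 → posterior Dirichlet(14/3, 15/4, 3, 3)
obs 6: x=2 → posterior Dirichlet(14/3, 15/4, 4, 3)
obs 7: x=0 → posterior Dirichlet(17/3, 15/4, 4, 3)
obs 8: x=3 → posterior Dirichlet(17/3, 15/4, 4, 4)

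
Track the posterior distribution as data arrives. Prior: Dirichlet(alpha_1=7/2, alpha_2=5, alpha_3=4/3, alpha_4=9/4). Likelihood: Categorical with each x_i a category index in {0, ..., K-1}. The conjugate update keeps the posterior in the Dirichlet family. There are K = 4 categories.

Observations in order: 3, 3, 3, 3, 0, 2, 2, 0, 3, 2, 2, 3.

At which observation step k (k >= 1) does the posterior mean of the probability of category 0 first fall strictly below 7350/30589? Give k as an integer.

k = 3

obs 1: x=3 → posterior Dirichlet(7/2, 5, 4/3, 13/4)
obs 2: x=3 → posterior Dirichlet(7/2, 5, 4/3, 17/4)
obs 3: x=3 → posterior Dirichlet(7/2, 5, 4/3, 21/4)
obs 4: x=3 → posterior Dirichlet(7/2, 5, 4/3, 25/4)
obs 5: x=0 → posterior Dirichlet(9/2, 5, 4/3, 25/4)
obs 6: x=2 → posterior Dirichlet(9/2, 5, 7/3, 25/4)
obs 7: x=2 → posterior Dirichlet(9/2, 5, 10/3, 25/4)
obs 8: x=0 → posterior Dirichlet(11/2, 5, 10/3, 25/4)
obs 9: x=3 → posterior Dirichlet(11/2, 5, 10/3, 29/4)
obs 10: x=2 → posterior Dirichlet(11/2, 5, 13/3, 29/4)
obs 11: x=2 → posterior Dirichlet(11/2, 5, 16/3, 29/4)
obs 12: x=3 → posterior Dirichlet(11/2, 5, 16/3, 33/4)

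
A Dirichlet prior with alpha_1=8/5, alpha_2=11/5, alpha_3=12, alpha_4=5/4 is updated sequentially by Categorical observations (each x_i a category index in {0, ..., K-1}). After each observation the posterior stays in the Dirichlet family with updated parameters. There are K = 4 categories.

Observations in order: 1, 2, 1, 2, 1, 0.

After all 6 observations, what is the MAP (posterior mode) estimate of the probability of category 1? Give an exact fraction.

obs 1: x=1 → posterior Dirichlet(8/5, 16/5, 12, 5/4)
obs 2: x=2 → posterior Dirichlet(8/5, 16/5, 13, 5/4)
obs 3: x=1 → posterior Dirichlet(8/5, 21/5, 13, 5/4)
obs 4: x=2 → posterior Dirichlet(8/5, 21/5, 14, 5/4)
obs 5: x=1 → posterior Dirichlet(8/5, 26/5, 14, 5/4)
obs 6: x=0 → posterior Dirichlet(13/5, 26/5, 14, 5/4)

28/127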